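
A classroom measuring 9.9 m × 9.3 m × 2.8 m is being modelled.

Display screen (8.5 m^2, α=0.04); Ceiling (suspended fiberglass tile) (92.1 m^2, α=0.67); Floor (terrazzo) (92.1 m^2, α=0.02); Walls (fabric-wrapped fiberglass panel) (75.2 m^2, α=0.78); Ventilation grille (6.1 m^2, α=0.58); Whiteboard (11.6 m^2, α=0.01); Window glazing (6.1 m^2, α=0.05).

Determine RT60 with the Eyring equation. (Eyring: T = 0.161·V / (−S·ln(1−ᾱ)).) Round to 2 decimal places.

Total surface area S = 8.5 + 92.1 + 92.1 + 75.2 + 6.1 + 11.6 + 6.1 = 291.7 m^2.
Σ(Sᵢαᵢ) = 8.5·0.04 + 92.1·0.67 + 92.1·0.02 + 75.2·0.78 + 6.1·0.58 + 11.6·0.01 + 6.1·0.05 = 126.504.
Mean coefficient ᾱ = A/S = 0.4337.
Eyring denominator: −S ln(1−ᾱ) = 165.870.
V = 9.9 × 9.3 × 2.8 = 257.796 m³.
T = 0.161·V/[−S·ln(1−ᾱ)] = 0.161·257.796/165.870 = 0.25 s.

0.25 seconds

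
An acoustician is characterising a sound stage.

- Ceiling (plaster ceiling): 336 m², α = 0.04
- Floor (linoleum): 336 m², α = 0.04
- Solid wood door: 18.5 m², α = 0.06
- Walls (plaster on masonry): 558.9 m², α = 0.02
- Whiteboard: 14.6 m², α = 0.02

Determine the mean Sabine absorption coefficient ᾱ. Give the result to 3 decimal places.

0.031

S = Σ Sᵢ = 336 + 336 + 18.5 + 558.9 + 14.6 = 1264.0 m².
A = 336·0.04 + 336·0.04 + 18.5·0.06 + 558.9·0.02 + 14.6·0.02 = 39.460 sabins.
ᾱ = A/S = 0.031.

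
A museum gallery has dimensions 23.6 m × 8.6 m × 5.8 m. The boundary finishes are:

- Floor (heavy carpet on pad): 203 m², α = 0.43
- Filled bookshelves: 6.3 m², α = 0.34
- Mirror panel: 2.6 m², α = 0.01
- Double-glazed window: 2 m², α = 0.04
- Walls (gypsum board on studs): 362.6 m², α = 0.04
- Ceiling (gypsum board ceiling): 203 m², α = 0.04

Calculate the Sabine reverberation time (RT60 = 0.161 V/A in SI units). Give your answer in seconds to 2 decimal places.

1.69 seconds

Equivalent absorption area: A = 203*0.43 + 6.3*0.34 + 2.6*0.01 + 2*0.04 + 362.6*0.04 + 203*0.04 = 112.162 m².
Volume V = 23.6 × 8.6 × 5.8 = 1177.168 m³.
Sabine: RT60 = 0.161 × 1177.168 / 112.162 = 1.69 s.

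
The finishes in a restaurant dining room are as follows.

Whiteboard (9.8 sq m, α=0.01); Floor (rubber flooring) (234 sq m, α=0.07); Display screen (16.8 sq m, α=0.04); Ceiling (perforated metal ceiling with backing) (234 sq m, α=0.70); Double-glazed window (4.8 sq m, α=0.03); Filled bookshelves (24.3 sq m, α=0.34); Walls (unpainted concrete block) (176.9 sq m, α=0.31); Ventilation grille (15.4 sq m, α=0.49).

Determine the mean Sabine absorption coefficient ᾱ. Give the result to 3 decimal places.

0.352

Total surface area S = 716.0 sq m.
Weighted sum Σ Sα = 251.741.
ᾱ = A/S = 0.352.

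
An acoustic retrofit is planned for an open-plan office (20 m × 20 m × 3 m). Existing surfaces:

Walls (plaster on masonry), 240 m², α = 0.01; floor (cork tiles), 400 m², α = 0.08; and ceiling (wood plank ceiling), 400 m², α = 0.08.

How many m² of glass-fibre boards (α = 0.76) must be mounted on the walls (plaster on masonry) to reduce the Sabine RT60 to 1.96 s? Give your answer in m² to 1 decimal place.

Equivalent absorption area: A₁ = 240*0.01 + 400*0.08 + 400*0.08 = 66.400 m².
V = 1200 m³. Target absorption A₂ = 0.161 × 1200 / 1.96 = 98.571 sabins.
Absorption to add: 98.571 − 66.400 = 32.171 sabins.
Each m² of panel replacing the walls (plaster on masonry) adds (0.76 − 0.01) = 0.75 sabins.
Panel area = 32.171 / 0.75 = 42.9 m².

42.9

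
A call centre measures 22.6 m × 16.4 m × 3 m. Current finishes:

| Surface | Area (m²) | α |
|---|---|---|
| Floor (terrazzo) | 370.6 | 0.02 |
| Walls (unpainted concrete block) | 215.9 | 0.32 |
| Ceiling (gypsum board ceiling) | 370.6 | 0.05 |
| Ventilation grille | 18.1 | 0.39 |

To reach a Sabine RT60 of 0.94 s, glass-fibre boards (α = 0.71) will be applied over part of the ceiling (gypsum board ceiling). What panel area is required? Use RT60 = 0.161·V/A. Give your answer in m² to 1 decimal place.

133.9

A₁ = Σ Sᵢαᵢ = 370.6·0.02 + 215.9·0.32 + 370.6·0.05 + 18.1·0.39 = 102.089 sabins.
Required A₂ = 0.161·1111.92/0.94 = 190.446 sabins.
Absorption to add: 190.446 − 102.089 = 88.357 sabins.
Net gain per m²: Δα = 0.71 − 0.05 = 0.66.
Area = ΔA/Δα = 88.357/0.66 = 133.9 m².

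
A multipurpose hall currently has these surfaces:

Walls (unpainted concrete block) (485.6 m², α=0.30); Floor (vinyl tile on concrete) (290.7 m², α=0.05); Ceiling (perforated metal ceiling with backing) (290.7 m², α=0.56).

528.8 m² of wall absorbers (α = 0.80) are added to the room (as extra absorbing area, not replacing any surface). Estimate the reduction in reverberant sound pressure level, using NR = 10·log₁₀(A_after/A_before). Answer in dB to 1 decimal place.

3.6 dB

Equivalent absorption area: A_before = 485.6*0.30 + 290.7*0.05 + 290.7*0.56 = 323.007 m².
Treatment contributes 528.8·0.80 = 423.040 sabins.
A_after = 323.007 + 423.040 = 746.047 sabins.
Reduction = 10 log₁₀(A_after/A_before) = 10 log₁₀(2.3097) = 3.6 dB.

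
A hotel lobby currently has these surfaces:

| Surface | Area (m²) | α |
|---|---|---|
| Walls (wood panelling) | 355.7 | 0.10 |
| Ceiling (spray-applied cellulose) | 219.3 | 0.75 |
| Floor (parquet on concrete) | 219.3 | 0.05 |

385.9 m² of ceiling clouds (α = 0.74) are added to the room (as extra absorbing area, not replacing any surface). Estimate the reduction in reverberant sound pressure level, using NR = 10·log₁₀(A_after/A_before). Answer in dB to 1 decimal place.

A_before = Σ Sᵢαᵢ = 355.7·0.10 + 219.3·0.75 + 219.3·0.05 = 211.010 sabins.
Treatment contributes 385.9·0.74 = 285.566 sabins.
A_after = 211.010 + 285.566 = 496.576 sabins.
Reduction = 10 log₁₀(A_after/A_before) = 10 log₁₀(2.3533) = 3.7 dB.

3.7 dB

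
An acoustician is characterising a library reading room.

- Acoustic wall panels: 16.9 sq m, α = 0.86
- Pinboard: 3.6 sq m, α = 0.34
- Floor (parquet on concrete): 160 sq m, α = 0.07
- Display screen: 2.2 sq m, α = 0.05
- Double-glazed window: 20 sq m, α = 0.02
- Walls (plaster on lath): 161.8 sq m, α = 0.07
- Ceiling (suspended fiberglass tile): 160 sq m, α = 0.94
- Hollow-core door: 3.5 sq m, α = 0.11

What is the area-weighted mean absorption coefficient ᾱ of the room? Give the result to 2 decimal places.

S = Σ Sᵢ = 16.9 + 3.6 + 160 + 2.2 + 20 + 161.8 + 160 + 3.5 = 528.0 sq m.
Σ(Sᵢαᵢ) = 16.9·0.86 + 3.6·0.34 + 160·0.07 + 2.2·0.05 + 20·0.02 + 161.8·0.07 + 160·0.94 + 3.5·0.11 = 189.579.
ᾱ = A/S = 0.36.

0.36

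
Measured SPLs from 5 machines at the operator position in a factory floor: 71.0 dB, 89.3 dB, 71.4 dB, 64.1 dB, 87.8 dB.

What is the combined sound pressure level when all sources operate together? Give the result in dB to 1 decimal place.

Sum in the linear (power) domain: Σ 10^(Lᵢ/10) = 10^(71.0/10) + 10^(89.3/10) + 10^(71.4/10) + 10^(64.1/10) + 10^(87.8/10) = 1.483e+09.
Combined level = 10 log₁₀(1.483e+09) = 91.7 dB.

91.7 dB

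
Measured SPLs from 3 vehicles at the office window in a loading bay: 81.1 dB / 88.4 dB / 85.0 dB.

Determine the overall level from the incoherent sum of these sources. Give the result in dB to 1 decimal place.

Σ 10^(Lᵢ/10) = 1.137e+09.
Combined level = 10 log₁₀(1.137e+09) = 90.6 dB.

90.6 dB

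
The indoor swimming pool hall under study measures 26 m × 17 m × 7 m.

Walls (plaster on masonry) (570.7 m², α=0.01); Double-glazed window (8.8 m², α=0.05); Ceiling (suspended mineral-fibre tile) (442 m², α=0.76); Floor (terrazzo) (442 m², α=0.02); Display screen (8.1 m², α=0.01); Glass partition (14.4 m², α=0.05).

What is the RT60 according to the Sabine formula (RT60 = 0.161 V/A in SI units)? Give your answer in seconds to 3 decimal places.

Equivalent absorption area: A = 570.7×0.01 + 8.8×0.05 + 442×0.76 + 442×0.02 + 8.1×0.01 + 14.4×0.05 = 351.708 m².
Room volume: 3094 m³.
T = 0.161 V/A = 0.161·3094/351.708 = 1.416 s.

1.416 s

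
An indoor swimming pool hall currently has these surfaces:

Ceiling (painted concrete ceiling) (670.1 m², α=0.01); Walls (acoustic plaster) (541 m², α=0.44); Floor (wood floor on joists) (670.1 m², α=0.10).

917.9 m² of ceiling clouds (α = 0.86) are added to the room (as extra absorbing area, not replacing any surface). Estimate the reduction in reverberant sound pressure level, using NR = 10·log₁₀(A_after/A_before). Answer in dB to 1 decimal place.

A_before = Σ Sᵢαᵢ = 670.1×0.01 + 541×0.44 + 670.1×0.10 = 311.751 sabins.
Added absorption = 917.9 × 0.86 = 789.394 sabins.
New total A_after = 1101.145 sabins.
Reduction = 10 log₁₀(A_after/A_before) = 10 log₁₀(3.5321) = 5.5 dB.

5.5 dB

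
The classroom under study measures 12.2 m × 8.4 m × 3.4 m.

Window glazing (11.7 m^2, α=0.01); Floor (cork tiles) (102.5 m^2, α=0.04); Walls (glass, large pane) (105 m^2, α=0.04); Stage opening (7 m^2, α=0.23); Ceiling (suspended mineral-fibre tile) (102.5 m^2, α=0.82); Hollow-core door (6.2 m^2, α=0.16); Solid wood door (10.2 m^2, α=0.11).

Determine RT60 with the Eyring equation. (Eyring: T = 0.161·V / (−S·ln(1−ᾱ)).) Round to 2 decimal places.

Total surface area S = 11.7 + 102.5 + 105 + 7 + 102.5 + 6.2 + 10.2 = 345.1 m^2.
Absorption A = 11.7×0.01 + 102.5×0.04 + 105×0.04 + 7×0.23 + 102.5×0.82 + 6.2×0.16 + 10.2×0.11 = 96.191 sabins.
Mean coefficient ᾱ = A/S = 0.2787.
−S·ln(1−ᾱ) = −345.1 × ln(1 − 0.2787) = 112.744.
V = 12.2 × 8.4 × 3.4 = 348.432 m³.
RT60 = 0.161 × 348.432 / 112.744 = 0.50 s.

0.50 s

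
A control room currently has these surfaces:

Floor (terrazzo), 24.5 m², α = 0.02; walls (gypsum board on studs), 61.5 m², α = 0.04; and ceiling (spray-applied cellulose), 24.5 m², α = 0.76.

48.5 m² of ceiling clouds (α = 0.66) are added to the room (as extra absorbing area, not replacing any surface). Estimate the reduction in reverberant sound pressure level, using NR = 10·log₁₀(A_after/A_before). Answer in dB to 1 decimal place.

4.0 dB

Summing Sᵢαᵢ: 0.490 + 2.460 + 18.620 → A_before = 21.570 sabins.
Treatment contributes 48.5·0.66 = 32.010 sabins.
New total A_after = 53.580 sabins.
Reduction = 10 log₁₀(A_after/A_before) = 10 log₁₀(2.4840) = 4.0 dB.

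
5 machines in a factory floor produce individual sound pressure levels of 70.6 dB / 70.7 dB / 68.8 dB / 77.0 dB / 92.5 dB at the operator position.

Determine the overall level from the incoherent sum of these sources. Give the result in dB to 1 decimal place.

92.7 dB

Converting to relative power and adding: 10^(70.6/10) + 10^(70.7/10) + 10^(68.8/10) + 10^(77.0/10) + 10^(92.5/10) = 1.859e+09.
L_total = 10·log₁₀(1.859e+09) = 92.7 dB.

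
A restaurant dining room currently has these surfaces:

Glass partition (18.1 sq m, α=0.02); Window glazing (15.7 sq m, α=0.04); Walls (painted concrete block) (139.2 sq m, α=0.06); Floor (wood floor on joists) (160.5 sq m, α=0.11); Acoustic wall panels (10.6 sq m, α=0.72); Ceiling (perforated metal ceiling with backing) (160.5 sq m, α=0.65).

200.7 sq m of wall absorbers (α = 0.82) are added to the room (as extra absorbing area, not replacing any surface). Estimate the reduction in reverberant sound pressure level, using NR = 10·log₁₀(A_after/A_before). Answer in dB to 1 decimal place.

3.4 dB

Total absorption A_before = 18.1×0.02 + 15.7×0.04 + 139.2×0.06 + 160.5×0.11 + 10.6×0.72 + 160.5×0.65
  = 0.362 + 0.628 + 8.352 + 17.655 + 7.632 + 104.325 = 138.954 sq m sabins.
Treatment contributes 200.7·0.82 = 164.574 sabins.
A_after = 138.954 + 164.574 = 303.528 sabins.
NR = 10·log₁₀(303.528/138.954) = 3.4 dB.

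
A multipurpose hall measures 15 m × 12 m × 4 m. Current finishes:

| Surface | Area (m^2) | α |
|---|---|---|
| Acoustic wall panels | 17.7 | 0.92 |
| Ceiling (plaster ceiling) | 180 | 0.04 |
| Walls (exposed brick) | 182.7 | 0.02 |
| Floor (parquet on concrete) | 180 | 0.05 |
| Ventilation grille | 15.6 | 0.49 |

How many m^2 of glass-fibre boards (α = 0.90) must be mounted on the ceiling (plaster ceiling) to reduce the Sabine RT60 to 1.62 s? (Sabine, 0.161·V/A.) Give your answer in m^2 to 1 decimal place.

32.3

A₁ = Σ Sᵢαᵢ = 17.7×0.92 + 180×0.04 + 182.7×0.02 + 180×0.05 + 15.6×0.49 = 43.782 sabins.
V = 720 m³. Target absorption A₂ = 0.161 × 720 / 1.62 = 71.556 sabins.
ΔA needed = 71.556 − 43.782 = 27.774 sabins.
Net gain per m^2: Δα = 0.90 − 0.04 = 0.86.
Area = ΔA/Δα = 27.774/0.86 = 32.3 m^2.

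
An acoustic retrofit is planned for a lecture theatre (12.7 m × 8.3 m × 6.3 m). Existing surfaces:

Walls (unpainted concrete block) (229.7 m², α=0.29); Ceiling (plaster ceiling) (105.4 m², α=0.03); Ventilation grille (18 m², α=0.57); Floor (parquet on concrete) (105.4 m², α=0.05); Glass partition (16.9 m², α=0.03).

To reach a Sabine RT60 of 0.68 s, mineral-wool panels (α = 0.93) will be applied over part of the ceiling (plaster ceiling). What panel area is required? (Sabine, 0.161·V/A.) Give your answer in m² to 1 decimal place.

79.4

A₁ = Σ Sᵢαᵢ = 229.7*0.29 + 105.4*0.03 + 18*0.57 + 105.4*0.05 + 16.9*0.03 = 85.812 sabins.
V = 664.083 m³. Target absorption A₂ = 0.161 × 664.083 / 0.68 = 157.231 sabins.
Absorption to add: 157.231 − 85.812 = 71.419 sabins.
Each m² of panel replacing the ceiling (plaster ceiling) adds (0.93 − 0.03) = 0.90 sabins.
Panel area = 71.419 / 0.90 = 79.4 m².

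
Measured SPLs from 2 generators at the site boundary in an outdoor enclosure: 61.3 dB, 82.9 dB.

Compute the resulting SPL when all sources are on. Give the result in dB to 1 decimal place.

82.9 dB

Converting to relative power and adding: 10^(61.3/10) + 10^(82.9/10) = 1.963e+08.
Back to dB: 10·log₁₀ Σ = 82.9 dB.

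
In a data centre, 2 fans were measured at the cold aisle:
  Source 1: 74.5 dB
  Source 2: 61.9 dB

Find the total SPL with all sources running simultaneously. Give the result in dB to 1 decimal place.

Sum in the linear (power) domain: Σ 10^(Lᵢ/10) = 10^(74.5/10) + 10^(61.9/10) = 2.973e+07.
Combined level = 10 log₁₀(2.973e+07) = 74.7 dB.

74.7 dB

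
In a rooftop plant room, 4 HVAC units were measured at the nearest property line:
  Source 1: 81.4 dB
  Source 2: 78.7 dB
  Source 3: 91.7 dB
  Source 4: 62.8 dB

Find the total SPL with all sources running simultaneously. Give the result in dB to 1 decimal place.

92.3 dB

Σ 10^(Lᵢ/10) = 1.693e+09.
Combined level = 10 log₁₀(1.693e+09) = 92.3 dB.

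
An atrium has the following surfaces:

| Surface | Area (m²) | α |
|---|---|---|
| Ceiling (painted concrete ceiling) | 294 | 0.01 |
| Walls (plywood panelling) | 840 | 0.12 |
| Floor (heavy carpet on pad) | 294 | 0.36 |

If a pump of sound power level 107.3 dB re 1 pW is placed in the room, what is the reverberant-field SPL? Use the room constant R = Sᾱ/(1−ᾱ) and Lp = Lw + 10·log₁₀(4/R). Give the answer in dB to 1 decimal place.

Σ(Sᵢαᵢ) = 294×0.01 + 840×0.12 + 294×0.36 = 209.580; total area S = 1428.0 m².
ᾱ = 0.1468, so room constant R = A/(1−ᾱ) = 245.640 m².
Lp = Lw + 10 log₁₀(4/R) = 107.3 -17.88 = 89.4 dB.

89.4 dB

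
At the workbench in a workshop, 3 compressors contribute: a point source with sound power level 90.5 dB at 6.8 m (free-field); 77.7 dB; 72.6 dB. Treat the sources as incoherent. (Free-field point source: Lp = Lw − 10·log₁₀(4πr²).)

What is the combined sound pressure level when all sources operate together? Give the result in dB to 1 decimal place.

79.0 dB

Source at 6.8 m: Lp = 90.5 − 10·log₁₀(4π·6.8²) = 90.5 − 10·log₁₀(581.069) = 62.9 dB.
Sum in the linear (power) domain: Σ 10^(Lᵢ/10) = 10^(62.9/10) + 10^(77.7/10) + 10^(72.6/10) = 7.903e+07.
Combined level = 10 log₁₀(7.903e+07) = 79.0 dB.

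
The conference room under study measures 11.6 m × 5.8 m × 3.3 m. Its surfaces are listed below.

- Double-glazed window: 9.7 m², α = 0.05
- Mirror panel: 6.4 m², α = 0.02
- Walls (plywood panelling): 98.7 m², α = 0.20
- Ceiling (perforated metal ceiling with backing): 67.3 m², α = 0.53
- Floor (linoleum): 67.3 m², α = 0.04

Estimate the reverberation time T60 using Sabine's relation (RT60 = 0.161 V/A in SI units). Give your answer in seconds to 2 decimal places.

Total absorption A = 9.7·0.05 + 6.4·0.02 + 98.7·0.20 + 67.3·0.53 + 67.3·0.04
  = 0.485 + 0.128 + 19.740 + 35.669 + 2.692 = 58.714 m² sabins.
V = 11.6·5.8·3.3 = 222.024 m³.
RT60 = 0.161 · V / A = 0.161 × 222.024 / 58.714 = 0.61 s.

0.61 seconds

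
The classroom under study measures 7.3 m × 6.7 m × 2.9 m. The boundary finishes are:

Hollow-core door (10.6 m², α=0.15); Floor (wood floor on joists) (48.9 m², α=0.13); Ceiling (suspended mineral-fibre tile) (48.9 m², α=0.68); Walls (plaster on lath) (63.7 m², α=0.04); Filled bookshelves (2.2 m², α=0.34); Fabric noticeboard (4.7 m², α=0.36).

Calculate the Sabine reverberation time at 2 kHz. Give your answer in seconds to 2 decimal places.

A = Σ Sᵢαᵢ = 10.6·0.15 + 48.9·0.13 + 48.9·0.68 + 63.7·0.04 + 2.2·0.34 + 4.7·0.36 = 46.187 sabins.
Room volume: 141.839 m³.
Sabine: RT60 = 0.161 × 141.839 / 46.187 = 0.49 s.

0.49 s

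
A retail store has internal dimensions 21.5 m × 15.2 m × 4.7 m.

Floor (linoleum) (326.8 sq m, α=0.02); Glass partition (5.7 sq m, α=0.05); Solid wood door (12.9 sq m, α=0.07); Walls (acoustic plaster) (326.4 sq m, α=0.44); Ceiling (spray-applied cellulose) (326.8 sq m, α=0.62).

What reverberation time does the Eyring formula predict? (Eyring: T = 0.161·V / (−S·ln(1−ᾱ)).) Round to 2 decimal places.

0.57 seconds

Total surface area S = 326.8 + 5.7 + 12.9 + 326.4 + 326.8 = 998.6 sq m.
Σ(Sᵢαᵢ) = 326.8×0.02 + 5.7×0.05 + 12.9×0.07 + 326.4×0.44 + 326.8×0.62 = 353.956.
ᾱ = 353.956 / 998.6 = 0.3545.
Eyring denominator: −S ln(1−ᾱ) = 437.117.
V = 21.5 × 15.2 × 4.7 = 1535.96 m³.
RT60 = 0.161 × 1535.96 / 437.117 = 0.57 s.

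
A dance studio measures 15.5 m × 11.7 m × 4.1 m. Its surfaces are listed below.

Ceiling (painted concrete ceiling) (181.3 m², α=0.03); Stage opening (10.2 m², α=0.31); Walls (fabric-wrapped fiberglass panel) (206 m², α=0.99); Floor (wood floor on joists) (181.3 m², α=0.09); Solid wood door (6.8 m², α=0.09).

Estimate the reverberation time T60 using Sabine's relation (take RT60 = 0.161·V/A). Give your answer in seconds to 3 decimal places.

0.522 seconds

A = Σ Sᵢαᵢ = 181.3×0.03 + 10.2×0.31 + 206×0.99 + 181.3×0.09 + 6.8×0.09 = 229.470 sabins.
V = 15.5·11.7·4.1 = 743.535 m³.
T = 0.161 V/A = 0.161·743.535/229.470 = 0.522 s.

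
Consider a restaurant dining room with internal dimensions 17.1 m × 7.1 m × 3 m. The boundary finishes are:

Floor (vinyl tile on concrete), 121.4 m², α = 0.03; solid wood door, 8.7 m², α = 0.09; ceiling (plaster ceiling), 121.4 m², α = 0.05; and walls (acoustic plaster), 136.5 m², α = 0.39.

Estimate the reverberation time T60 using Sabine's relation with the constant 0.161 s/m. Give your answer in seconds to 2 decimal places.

Equivalent absorption area: A = 121.4×0.03 + 8.7×0.09 + 121.4×0.05 + 136.5×0.39 = 63.730 m².
Room volume: 364.23 m³.
RT60 = 0.161 · V / A = 0.161 × 364.23 / 63.730 = 0.92 s.

0.92 seconds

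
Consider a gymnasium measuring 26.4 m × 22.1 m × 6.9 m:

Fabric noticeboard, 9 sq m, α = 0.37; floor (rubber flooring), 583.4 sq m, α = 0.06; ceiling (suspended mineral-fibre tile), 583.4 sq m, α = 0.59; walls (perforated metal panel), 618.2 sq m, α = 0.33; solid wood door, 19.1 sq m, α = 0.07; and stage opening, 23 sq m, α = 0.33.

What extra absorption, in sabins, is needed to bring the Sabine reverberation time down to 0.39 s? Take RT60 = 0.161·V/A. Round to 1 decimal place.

A₁ = Σ Sᵢαᵢ = 9*0.37 + 583.4*0.06 + 583.4*0.59 + 618.2*0.33 + 19.1*0.07 + 23*0.33 = 595.473 sabins.
V = 4025.736 m³. Required absorption A₂ = 0.161 × 4025.736 / 0.39 = 1661.906 sabins.
Shortfall: 1661.906 − 595.473 = 1066.4 sabins.

1066.4 sabins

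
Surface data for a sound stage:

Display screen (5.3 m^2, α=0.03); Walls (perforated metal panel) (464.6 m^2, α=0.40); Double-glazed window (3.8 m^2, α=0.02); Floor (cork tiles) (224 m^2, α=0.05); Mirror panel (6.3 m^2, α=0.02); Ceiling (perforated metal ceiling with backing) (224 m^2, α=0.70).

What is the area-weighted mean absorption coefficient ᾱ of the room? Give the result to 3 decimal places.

0.382

S = Σ Sᵢ = 5.3 + 464.6 + 3.8 + 224 + 6.3 + 224 = 928.0 m^2.
A = 5.3·0.03 + 464.6·0.40 + 3.8·0.02 + 224·0.05 + 6.3·0.02 + 224·0.70 = 354.201 sabins.
ᾱ = 354.201 / 928.0 = 0.382.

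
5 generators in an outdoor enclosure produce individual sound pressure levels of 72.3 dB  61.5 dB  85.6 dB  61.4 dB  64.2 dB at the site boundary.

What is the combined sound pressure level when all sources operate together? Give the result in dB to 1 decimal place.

Σ 10^(Lᵢ/10) = 3.855e+08.
Back to dB: 10·log₁₀ Σ = 85.9 dB.

85.9 dB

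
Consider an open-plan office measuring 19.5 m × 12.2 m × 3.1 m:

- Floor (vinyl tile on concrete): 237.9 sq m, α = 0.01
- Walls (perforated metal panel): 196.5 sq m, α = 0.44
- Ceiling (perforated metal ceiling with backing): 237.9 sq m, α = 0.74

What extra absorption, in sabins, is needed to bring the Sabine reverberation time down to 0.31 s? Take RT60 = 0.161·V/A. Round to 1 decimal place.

118.1 sabins

A₁ = Σ Sᵢαᵢ = 237.9×0.01 + 196.5×0.44 + 237.9×0.74 = 264.885 sabins.
For T = 0.31 s, need A₂ = 0.161·V/T = 0.161·737.49/0.31 = 383.019 sabins.
Shortfall: 383.019 − 264.885 = 118.1 sabins.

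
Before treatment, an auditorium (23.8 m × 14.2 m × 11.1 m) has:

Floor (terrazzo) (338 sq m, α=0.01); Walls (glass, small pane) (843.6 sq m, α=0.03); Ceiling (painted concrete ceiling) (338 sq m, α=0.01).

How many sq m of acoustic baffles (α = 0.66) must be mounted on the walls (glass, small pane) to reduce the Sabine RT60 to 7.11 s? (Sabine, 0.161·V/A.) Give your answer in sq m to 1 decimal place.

83.9

Equivalent absorption area: A₁ = 338*0.01 + 843.6*0.03 + 338*0.01 = 32.068 sq m.
Required A₂ = 0.161·3751.356/7.11 = 84.946 sabins.
Absorption to add: 84.946 − 32.068 = 52.878 sabins.
Each sq m of panel replacing the walls (glass, small pane) adds (0.66 − 0.03) = 0.63 sabins.
Area = ΔA/Δα = 52.878/0.63 = 83.9 sq m.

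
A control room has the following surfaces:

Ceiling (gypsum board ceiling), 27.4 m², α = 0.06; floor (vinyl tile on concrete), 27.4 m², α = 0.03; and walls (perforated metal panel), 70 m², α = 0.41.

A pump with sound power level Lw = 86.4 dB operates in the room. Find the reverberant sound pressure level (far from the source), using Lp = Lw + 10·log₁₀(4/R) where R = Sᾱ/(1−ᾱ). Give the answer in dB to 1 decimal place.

Σ(Sᵢαᵢ) = 27.4×0.06 + 27.4×0.03 + 70×0.41 = 31.166; total area S = 124.8 m².
ᾱ = 0.2497, so room constant R = A/(1−ᾱ) = 41.538 m².
Lp = Lw + 10 log₁₀(4/R) = 86.4 -10.16 = 76.2 dB.

76.2 dB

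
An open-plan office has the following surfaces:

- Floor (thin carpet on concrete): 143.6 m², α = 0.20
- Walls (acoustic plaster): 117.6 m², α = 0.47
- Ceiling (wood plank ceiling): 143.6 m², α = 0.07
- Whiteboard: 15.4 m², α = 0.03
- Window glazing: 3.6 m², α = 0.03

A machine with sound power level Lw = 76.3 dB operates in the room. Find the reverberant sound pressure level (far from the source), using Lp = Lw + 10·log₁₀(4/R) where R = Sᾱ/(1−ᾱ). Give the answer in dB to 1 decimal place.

61.5 dB

A = 94.614 sabins; S = 423.8 m².
ᾱ = 94.614/423.8 = 0.2233; R = Sᾱ/(1−ᾱ) = 94.614/(1−0.2233) = 121.815 m².
Lp = 76.3 + 10·log₁₀(4/121.815) = 76.3 + (-14.84) = 61.5 dB.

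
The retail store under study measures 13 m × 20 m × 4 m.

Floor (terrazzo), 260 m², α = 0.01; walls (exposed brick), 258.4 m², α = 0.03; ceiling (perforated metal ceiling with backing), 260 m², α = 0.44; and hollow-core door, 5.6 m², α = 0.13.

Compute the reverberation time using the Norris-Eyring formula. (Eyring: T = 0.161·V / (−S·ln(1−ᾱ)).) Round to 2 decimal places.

S = Σ Sᵢ = 784.0 m².
Σ(Sᵢαᵢ) = 260×0.01 + 258.4×0.03 + 260×0.44 + 5.6×0.13 = 125.480.
Mean coefficient ᾱ = A/S = 0.1601.
−S·ln(1−ᾱ) = −784.0 × ln(1 − 0.1601) = 136.786.
V = 13 × 20 × 4 = 1040 m³.
RT60 = 0.161 × 1040 / 136.786 = 1.22 s.

1.22 seconds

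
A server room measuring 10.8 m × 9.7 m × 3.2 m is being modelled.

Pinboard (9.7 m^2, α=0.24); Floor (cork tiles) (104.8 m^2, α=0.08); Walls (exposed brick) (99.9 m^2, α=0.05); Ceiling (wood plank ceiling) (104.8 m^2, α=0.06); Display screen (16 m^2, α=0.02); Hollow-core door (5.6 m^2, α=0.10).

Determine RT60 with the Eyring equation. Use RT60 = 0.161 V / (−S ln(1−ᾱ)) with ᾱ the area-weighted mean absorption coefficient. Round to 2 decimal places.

2.28 s

S = Σ Sᵢ = 340.8 m^2.
Absorption A = 9.7·0.24 + 104.8·0.08 + 99.9·0.05 + 104.8·0.06 + 16·0.02 + 5.6·0.10 = 22.875 sabins.
Mean coefficient ᾱ = A/S = 0.0671.
Eyring denominator: −S ln(1−ᾱ) = 23.671.
V = 10.8 × 9.7 × 3.2 = 335.232 m³.
RT60 = 0.161 × 335.232 / 23.671 = 2.28 s.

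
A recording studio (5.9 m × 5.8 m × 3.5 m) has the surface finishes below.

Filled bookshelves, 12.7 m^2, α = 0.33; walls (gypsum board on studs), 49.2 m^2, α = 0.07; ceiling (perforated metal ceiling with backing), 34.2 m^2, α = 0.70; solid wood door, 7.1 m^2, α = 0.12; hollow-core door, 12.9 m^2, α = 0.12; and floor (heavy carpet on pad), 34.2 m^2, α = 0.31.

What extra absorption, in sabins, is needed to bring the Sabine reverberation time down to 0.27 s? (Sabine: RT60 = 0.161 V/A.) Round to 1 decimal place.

26.8 sabins

Equivalent absorption area: A₁ = 12.7·0.33 + 49.2·0.07 + 34.2·0.70 + 7.1·0.12 + 12.9·0.12 + 34.2·0.31 = 44.577 m^2.
V = 119.77 m³. Required absorption A₂ = 0.161 × 119.77 / 0.27 = 71.418 sabins.
Additional absorption ΔA = 71.418 − 44.577 = 26.8 sabins.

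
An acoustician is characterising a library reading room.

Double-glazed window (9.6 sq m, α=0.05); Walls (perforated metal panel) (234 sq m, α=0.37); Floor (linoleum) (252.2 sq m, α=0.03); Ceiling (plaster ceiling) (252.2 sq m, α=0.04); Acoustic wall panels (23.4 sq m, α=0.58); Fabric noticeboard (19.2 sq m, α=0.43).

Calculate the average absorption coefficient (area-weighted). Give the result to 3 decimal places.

Total surface area S = 790.6 sq m.
A = 9.6·0.05 + 234·0.37 + 252.2·0.03 + 252.2·0.04 + 23.4·0.58 + 19.2·0.43 = 126.542 sabins.
ᾱ = 126.542 / 790.6 = 0.160.

0.160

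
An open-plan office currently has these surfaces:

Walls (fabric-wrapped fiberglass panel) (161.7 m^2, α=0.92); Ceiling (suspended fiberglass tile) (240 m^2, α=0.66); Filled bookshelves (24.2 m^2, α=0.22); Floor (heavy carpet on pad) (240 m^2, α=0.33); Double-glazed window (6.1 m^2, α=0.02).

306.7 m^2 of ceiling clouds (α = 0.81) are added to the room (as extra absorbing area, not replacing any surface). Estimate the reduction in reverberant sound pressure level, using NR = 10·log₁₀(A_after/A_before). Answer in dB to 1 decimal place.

Total absorption A_before = 161.7·0.92 + 240·0.66 + 24.2·0.22 + 240·0.33 + 6.1·0.02
  = 148.764 + 158.400 + 5.324 + 79.200 + 0.122 = 391.810 m^2 sabins.
Added absorption = 306.7 × 0.81 = 248.427 sabins.
New total A_after = 640.237 sabins.
NR = 10·log₁₀(640.237/391.810) = 2.1 dB.

2.1 dB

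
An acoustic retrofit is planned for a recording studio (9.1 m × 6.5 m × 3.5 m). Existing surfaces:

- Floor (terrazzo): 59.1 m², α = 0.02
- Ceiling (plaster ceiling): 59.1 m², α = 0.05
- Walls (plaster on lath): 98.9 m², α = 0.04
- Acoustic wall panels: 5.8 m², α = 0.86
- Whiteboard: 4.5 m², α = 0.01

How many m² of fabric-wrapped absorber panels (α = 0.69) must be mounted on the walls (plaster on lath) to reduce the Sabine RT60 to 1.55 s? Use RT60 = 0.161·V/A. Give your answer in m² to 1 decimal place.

12.9

Summing Sᵢαᵢ: 1.182 + 2.955 + 3.956 + 4.988 + 0.045 → A₁ = 13.126 sabins.
V = 207.025 m³. Target absorption A₂ = 0.161 × 207.025 / 1.55 = 21.504 sabins.
Absorption to add: 21.504 − 13.126 = 8.378 sabins.
Each m² of panel replacing the walls (plaster on lath) adds (0.69 − 0.04) = 0.65 sabins.
Area = ΔA/Δα = 8.378/0.65 = 12.9 m².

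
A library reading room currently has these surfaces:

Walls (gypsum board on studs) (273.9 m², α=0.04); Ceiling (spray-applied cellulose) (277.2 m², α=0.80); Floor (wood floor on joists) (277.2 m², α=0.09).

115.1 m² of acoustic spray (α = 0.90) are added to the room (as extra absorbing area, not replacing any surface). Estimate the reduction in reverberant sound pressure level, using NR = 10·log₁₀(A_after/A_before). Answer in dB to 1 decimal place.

Equivalent absorption area: A_before = 273.9*0.04 + 277.2*0.80 + 277.2*0.09 = 257.664 m².
Treatment contributes 115.1·0.90 = 103.590 sabins.
New total A_after = 361.254 sabins.
Reduction = 10 log₁₀(A_after/A_before) = 10 log₁₀(1.4020) = 1.5 dB.

1.5 dB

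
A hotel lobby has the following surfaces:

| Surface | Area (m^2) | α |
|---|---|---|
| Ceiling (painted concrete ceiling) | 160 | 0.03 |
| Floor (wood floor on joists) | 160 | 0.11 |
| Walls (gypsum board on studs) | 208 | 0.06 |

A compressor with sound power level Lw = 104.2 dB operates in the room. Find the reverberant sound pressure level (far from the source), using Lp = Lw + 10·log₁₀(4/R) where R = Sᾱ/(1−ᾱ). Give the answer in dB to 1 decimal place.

94.5 dB

A = 34.880 sabins; S = 528.0 m^2.
ᾱ = 0.0661, so room constant R = A/(1−ᾱ) = 37.349 m^2.
Lp = 104.2 + 10·log₁₀(4/37.349) = 104.2 + (-9.70) = 94.5 dB.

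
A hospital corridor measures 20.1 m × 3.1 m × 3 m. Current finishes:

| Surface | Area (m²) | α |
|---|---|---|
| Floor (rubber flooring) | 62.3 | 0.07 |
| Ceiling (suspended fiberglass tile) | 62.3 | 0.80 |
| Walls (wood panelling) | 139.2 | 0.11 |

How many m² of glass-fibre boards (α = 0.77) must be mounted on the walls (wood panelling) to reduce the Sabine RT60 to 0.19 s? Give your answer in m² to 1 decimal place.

134.7

Summing Sᵢαᵢ: 4.361 + 49.840 + 15.312 → A₁ = 69.513 sabins.
Required A₂ = 0.161·186.93/0.19 = 158.399 sabins.
ΔA needed = 158.399 − 69.513 = 88.886 sabins.
Net gain per m²: Δα = 0.77 − 0.11 = 0.66.
Area = ΔA/Δα = 88.886/0.66 = 134.7 m².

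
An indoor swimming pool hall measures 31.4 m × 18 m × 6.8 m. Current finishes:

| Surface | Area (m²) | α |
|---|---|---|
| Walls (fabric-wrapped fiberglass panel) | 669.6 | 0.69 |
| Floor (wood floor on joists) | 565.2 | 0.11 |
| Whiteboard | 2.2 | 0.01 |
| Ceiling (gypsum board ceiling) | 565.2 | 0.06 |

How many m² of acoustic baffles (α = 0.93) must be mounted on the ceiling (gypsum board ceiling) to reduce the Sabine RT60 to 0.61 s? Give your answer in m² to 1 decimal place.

524.4

Equivalent absorption area: A₁ = 669.6×0.69 + 565.2×0.11 + 2.2×0.01 + 565.2×0.06 = 558.130 m².
Required A₂ = 0.161·3843.36/0.61 = 1014.395 sabins.
Absorption to add: 1014.395 − 558.130 = 456.265 sabins.
Each m² of panel replacing the ceiling (gypsum board ceiling) adds (0.93 − 0.06) = 0.87 sabins.
Panel area = 456.265 / 0.87 = 524.4 m².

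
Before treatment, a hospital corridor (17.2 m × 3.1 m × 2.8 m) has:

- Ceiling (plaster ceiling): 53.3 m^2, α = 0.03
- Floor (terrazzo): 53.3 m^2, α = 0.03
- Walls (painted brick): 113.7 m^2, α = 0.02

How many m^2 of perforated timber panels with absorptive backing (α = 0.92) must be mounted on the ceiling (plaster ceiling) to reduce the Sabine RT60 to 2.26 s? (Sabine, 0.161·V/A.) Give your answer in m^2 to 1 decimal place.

Summing Sᵢαᵢ: 1.599 + 1.599 + 2.274 → A₁ = 5.472 sabins.
V = 149.296 m³. Target absorption A₂ = 0.161 × 149.296 / 2.26 = 10.636 sabins.
Absorption to add: 10.636 − 5.472 = 5.164 sabins.
Each m^2 of panel replacing the ceiling (plaster ceiling) adds (0.92 − 0.03) = 0.89 sabins.
Area = ΔA/Δα = 5.164/0.89 = 5.8 m^2.

5.8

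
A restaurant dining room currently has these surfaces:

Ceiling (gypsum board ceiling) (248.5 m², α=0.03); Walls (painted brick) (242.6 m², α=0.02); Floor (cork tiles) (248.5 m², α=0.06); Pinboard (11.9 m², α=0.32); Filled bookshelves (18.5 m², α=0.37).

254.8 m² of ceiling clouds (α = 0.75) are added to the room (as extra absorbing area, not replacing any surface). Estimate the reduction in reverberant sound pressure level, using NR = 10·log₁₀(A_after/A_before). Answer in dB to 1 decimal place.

Total absorption A_before = 248.5·0.03 + 242.6·0.02 + 248.5·0.06 + 11.9·0.32 + 18.5·0.37
  = 7.455 + 4.852 + 14.910 + 3.808 + 6.845 = 37.870 m² sabins.
Added absorption = 254.8 × 0.75 = 191.100 sabins.
A_after = 37.870 + 191.100 = 228.970 sabins.
Reduction = 10 log₁₀(A_after/A_before) = 10 log₁₀(6.0462) = 7.8 dB.

7.8 dB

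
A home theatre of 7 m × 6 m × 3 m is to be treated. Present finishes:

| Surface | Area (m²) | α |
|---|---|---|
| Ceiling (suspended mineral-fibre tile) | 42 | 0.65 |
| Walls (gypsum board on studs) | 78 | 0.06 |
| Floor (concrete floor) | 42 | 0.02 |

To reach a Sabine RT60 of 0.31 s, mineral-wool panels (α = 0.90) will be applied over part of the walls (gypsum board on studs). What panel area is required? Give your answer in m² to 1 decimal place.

Total absorption A₁ = 42·0.65 + 78·0.06 + 42·0.02
  = 27.300 + 4.680 + 0.840 = 32.820 m² sabins.
V = 126 m³. Target absorption A₂ = 0.161 × 126 / 0.31 = 65.439 sabins.
ΔA needed = 65.439 − 32.820 = 32.619 sabins.
Net gain per m²: Δα = 0.90 − 0.06 = 0.84.
Panel area = 32.619 / 0.84 = 38.8 m².

38.8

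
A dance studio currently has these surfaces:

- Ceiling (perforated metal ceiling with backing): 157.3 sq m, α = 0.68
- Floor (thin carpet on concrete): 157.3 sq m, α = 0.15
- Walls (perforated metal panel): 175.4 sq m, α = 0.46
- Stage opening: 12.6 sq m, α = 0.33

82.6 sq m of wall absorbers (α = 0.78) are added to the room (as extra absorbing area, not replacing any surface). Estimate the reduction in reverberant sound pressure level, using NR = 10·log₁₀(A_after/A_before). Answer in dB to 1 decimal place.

1.1 dB

Total absorption A_before = 157.3*0.68 + 157.3*0.15 + 175.4*0.46 + 12.6*0.33
  = 106.964 + 23.595 + 80.684 + 4.158 = 215.401 sq m sabins.
Added absorption = 82.6 × 0.78 = 64.428 sabins.
New total A_after = 279.829 sabins.
NR = 10·log₁₀(279.829/215.401) = 1.1 dB.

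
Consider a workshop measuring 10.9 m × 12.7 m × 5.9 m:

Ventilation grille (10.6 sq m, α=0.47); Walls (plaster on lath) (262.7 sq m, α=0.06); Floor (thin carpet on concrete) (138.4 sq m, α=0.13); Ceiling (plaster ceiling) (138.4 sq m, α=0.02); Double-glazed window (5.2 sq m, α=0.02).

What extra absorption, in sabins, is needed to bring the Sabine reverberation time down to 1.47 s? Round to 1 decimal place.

47.8 sabins

Summing Sᵢαᵢ: 4.982 + 15.762 + 17.992 + 2.768 + 0.104 → A₁ = 41.608 sabins.
Target A₂ = 0.161·816.737/1.47 = 89.452 sabins (V = 816.737 m³).
ΔA = A₂ − A₁ = 89.452 − 41.608 = 47.8 sabins.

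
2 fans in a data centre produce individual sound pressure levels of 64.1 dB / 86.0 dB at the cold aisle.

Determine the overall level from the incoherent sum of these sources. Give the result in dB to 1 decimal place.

86.0 dB

Σ 10^(Lᵢ/10) = 4.007e+08.
L_total = 10·log₁₀(4.007e+08) = 86.0 dB.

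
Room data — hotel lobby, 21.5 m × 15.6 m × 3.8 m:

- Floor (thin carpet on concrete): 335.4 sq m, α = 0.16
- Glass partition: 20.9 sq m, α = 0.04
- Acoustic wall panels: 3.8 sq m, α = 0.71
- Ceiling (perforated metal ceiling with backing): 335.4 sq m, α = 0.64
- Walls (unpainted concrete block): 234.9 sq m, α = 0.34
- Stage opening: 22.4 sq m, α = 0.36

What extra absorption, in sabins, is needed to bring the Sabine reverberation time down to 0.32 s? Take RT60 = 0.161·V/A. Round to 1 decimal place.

281.5 sabins

Equivalent absorption area: A₁ = 335.4*0.16 + 20.9*0.04 + 3.8*0.71 + 335.4*0.64 + 234.9*0.34 + 22.4*0.36 = 359.784 sq m.
Target A₂ = 0.161·1274.52/0.32 = 641.243 sabins (V = 1274.52 m³).
Shortfall: 641.243 − 359.784 = 281.5 sabins.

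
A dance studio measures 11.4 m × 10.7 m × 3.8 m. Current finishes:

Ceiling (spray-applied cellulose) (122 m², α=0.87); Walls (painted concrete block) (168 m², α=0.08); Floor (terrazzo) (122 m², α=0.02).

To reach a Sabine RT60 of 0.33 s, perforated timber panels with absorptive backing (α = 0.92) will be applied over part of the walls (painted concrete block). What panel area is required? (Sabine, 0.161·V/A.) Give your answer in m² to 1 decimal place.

124.0

A₁ = Σ Sᵢαᵢ = 122×0.87 + 168×0.08 + 122×0.02 = 122.020 sabins.
V = 463.524 m³. Target absorption A₂ = 0.161 × 463.524 / 0.33 = 226.144 sabins.
Absorption to add: 226.144 − 122.020 = 104.124 sabins.
Net gain per m²: Δα = 0.92 − 0.08 = 0.84.
Area = ΔA/Δα = 104.124/0.84 = 124.0 m².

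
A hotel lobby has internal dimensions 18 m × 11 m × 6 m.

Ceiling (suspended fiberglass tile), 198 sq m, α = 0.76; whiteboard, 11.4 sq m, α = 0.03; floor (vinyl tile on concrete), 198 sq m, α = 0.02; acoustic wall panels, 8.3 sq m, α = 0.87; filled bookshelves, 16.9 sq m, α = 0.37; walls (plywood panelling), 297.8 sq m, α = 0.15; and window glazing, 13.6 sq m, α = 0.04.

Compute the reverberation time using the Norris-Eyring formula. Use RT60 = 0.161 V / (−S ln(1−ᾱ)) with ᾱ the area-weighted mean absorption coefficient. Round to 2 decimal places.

S = Σ Sᵢ = 744.0 sq m.
Σ(Sᵢαᵢ) = 198·0.76 + 11.4·0.03 + 198·0.02 + 8.3·0.87 + 16.9·0.37 + 297.8·0.15 + 13.6·0.04 = 213.470.
ᾱ = 213.470 / 744.0 = 0.2869.
Eyring denominator: −S ln(1−ᾱ) = 251.571.
V = 18 × 11 × 6 = 1188 m³.
T = 0.161·V/[−S·ln(1−ᾱ)] = 0.161·1188/251.571 = 0.76 s.

0.76 sec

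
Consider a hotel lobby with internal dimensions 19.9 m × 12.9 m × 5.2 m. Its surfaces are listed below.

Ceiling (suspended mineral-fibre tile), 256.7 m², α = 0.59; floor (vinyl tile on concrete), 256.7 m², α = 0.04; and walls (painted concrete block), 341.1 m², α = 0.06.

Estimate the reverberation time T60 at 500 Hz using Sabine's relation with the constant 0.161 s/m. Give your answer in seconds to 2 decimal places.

1.18 s

Summing Sᵢαᵢ: 151.453 + 10.268 + 20.466 → A = 182.187 sabins.
Room volume: 1334.892 m³.
RT60 = 0.161 · V / A = 0.161 × 1334.892 / 182.187 = 1.18 s.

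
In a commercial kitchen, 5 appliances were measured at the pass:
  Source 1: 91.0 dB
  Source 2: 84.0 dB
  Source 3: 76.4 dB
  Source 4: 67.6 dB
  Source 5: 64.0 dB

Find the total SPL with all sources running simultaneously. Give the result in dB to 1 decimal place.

91.9 dB

Σ 10^(Lᵢ/10) = 1.562e+09.
Combined level = 10 log₁₀(1.562e+09) = 91.9 dB.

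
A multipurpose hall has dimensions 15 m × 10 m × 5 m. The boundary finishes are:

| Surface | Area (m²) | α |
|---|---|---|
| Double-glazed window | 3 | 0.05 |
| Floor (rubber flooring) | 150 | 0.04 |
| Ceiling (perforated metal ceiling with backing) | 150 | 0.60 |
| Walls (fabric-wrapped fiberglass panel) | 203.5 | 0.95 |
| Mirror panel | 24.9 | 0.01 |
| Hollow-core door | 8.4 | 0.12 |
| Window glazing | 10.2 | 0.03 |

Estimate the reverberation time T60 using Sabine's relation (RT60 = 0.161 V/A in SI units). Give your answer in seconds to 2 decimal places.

0.41 seconds

Equivalent absorption area: A = 3*0.05 + 150*0.04 + 150*0.60 + 203.5*0.95 + 24.9*0.01 + 8.4*0.12 + 10.2*0.03 = 291.038 m².
V = 15·10·5 = 750 m³.
RT60 = 0.161 · V / A = 0.161 × 750 / 291.038 = 0.41 s.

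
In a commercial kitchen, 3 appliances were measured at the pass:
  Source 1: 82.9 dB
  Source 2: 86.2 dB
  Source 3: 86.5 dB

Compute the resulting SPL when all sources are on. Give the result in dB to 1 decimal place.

90.2 dB

Sum in the linear (power) domain: Σ 10^(Lᵢ/10) = 10^(82.9/10) + 10^(86.2/10) + 10^(86.5/10) = 1.059e+09.
Combined level = 10 log₁₀(1.059e+09) = 90.2 dB.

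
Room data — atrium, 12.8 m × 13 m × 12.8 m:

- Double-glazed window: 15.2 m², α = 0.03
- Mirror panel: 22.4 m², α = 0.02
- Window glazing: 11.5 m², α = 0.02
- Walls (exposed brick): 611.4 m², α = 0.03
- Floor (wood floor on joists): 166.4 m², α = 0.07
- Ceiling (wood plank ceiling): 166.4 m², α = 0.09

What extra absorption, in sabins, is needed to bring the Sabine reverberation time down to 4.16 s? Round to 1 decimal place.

Summing Sᵢαᵢ: 0.456 + 0.448 + 0.230 + 18.342 + 11.648 + 14.976 → A₁ = 46.100 sabins.
Target A₂ = 0.161·2129.92/4.16 = 82.432 sabins (V = 2129.92 m³).
Additional absorption ΔA = 82.432 − 46.100 = 36.3 sabins.

36.3 sabins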